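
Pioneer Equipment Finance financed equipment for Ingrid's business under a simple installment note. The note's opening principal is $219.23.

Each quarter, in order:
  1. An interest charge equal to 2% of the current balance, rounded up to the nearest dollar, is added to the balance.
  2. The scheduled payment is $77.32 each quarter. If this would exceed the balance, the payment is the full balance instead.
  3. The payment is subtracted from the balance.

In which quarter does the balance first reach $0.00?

3

Quarter 1: $219.23 +$5.00 interest = $224.23; pay $77.32 → $146.91
Quarter 2: $146.91 +$3.00 interest = $149.91; pay $77.32 → $72.59
Quarter 3: $72.59 +$2.00 interest = $74.59; pay $74.59 → $0.00
Balance reaches $0.00 in quarter 3.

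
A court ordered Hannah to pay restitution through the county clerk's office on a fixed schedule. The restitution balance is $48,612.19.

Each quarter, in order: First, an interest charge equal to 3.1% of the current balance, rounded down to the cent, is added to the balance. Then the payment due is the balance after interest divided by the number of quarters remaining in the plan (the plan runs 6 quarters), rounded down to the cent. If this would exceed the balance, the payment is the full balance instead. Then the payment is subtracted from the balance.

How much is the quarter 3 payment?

$8,879.11

Quarter 1: opening $48,612.19; interest $1,506.97 → $50,119.16; payment $8,353.19; balance $41,765.97
Quarter 2: opening $41,765.97; interest $1,294.74 → $43,060.71; payment $8,612.14; balance $34,448.57
Quarter 3: opening $34,448.57; interest $1,067.90 → $35,516.47; payment $8,879.11; balance $26,637.36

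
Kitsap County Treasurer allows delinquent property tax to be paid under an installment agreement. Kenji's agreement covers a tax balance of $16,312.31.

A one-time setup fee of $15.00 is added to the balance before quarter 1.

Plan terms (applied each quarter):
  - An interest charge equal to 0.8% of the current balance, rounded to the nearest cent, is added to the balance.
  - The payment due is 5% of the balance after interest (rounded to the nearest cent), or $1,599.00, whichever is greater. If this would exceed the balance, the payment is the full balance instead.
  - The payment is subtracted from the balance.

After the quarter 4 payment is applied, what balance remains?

# | Opening | Interest | Payment | End bal
1 | $16,327.31 | $130.62 | $1,599.00 | $14,858.93
2 | $14,858.93 | $118.87 | $1,599.00 | $13,378.80
3 | $13,378.80 | $107.03 | $1,599.00 | $11,886.83
4 | $11,886.83 | $95.09 | $1,599.00 | $10,382.92

$10,382.92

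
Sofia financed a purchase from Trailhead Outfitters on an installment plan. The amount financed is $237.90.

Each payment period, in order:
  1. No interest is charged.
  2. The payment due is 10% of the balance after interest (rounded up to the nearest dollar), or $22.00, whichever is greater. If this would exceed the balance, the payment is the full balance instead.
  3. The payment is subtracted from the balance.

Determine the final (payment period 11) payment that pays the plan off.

# | Opening | Payment | End bal
1 | $237.90 | $24.00 | $213.90
2 | $213.90 | $22.00 | $191.90
3 | $191.90 | $22.00 | $169.90
4 | $169.90 | $22.00 | $147.90
5 | $147.90 | $22.00 | $125.90
6 | $125.90 | $22.00 | $103.90
7 | $103.90 | $22.00 | $81.90
8 | $81.90 | $22.00 | $59.90
9 | $59.90 | $22.00 | $37.90
10 | $37.90 | $22.00 | $15.90
11 | $15.90 | $15.90 | $0.00

$15.90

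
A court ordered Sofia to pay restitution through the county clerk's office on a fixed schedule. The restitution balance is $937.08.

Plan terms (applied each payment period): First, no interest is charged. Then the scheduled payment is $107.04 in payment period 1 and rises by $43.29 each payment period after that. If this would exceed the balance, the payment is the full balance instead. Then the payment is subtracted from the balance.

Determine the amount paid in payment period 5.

$249.18

Payment period 1: opening $937.08; payment $107.04; balance $830.04
Payment period 2: opening $830.04; payment $150.33; balance $679.71
Payment period 3: opening $679.71; payment $193.62; balance $486.09
Payment period 4: opening $486.09; payment $236.91; balance $249.18
Payment period 5: opening $249.18; payment $249.18; balance $0.00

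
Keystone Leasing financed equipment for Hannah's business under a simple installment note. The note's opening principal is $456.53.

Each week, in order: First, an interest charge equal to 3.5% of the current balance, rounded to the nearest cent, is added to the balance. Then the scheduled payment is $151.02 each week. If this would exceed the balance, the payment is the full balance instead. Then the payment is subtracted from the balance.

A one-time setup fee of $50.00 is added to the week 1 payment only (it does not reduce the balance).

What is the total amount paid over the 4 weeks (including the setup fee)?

$541.42

Week 1: opening $456.53; interest $15.98 → $472.51; payment $151.02 (+ $50.00 fee); balance $321.49
Week 2: opening $321.49; interest $11.25 → $332.74; payment $151.02; balance $181.72
Week 3: opening $181.72; interest $6.36 → $188.08; payment $151.02; balance $37.06
Week 4: opening $37.06; interest $1.30 → $38.36; payment $38.36; balance $0.00
Total paid: $541.42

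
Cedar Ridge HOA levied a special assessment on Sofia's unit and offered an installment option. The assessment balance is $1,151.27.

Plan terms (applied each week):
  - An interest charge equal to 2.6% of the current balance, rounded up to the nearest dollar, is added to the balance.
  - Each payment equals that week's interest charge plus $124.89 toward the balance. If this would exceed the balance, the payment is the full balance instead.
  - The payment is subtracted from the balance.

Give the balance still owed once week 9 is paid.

$27.26

Week 1: opening $1,151.27; interest $30.00 → $1,181.27; payment $154.89; balance $1,026.38
Week 2: opening $1,026.38; interest $27.00 → $1,053.38; payment $151.89; balance $901.49
Week 3: opening $901.49; interest $24.00 → $925.49; payment $148.89; balance $776.60
Week 4: opening $776.60; interest $21.00 → $797.60; payment $145.89; balance $651.71
Week 5: opening $651.71; interest $17.00 → $668.71; payment $141.89; balance $526.82
Week 6: opening $526.82; interest $14.00 → $540.82; payment $138.89; balance $401.93
Week 7: opening $401.93; interest $11.00 → $412.93; payment $135.89; balance $277.04
Week 8: opening $277.04; interest $8.00 → $285.04; payment $132.89; balance $152.15
Week 9: opening $152.15; interest $4.00 → $156.15; payment $128.89; balance $27.26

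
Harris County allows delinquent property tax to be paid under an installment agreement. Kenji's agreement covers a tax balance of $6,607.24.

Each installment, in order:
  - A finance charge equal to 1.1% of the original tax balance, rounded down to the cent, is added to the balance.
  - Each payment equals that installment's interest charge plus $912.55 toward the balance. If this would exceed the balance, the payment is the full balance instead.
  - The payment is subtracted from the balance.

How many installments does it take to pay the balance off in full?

8

# | Opening | Interest | Payment | End bal
1 | $6,607.24 | $72.67 | $985.22 | $5,694.69
2 | $5,694.69 | $72.67 | $985.22 | $4,782.14
3 | $4,782.14 | $72.67 | $985.22 | $3,869.59
4 | $3,869.59 | $72.67 | $985.22 | $2,957.04
5 | $2,957.04 | $72.67 | $985.22 | $2,044.49
6 | $2,044.49 | $72.67 | $985.22 | $1,131.94
7 | $1,131.94 | $72.67 | $985.22 | $219.39
8 | $219.39 | $72.67 | $292.06 | $0.00
Balance reaches $0.00 in installment 8.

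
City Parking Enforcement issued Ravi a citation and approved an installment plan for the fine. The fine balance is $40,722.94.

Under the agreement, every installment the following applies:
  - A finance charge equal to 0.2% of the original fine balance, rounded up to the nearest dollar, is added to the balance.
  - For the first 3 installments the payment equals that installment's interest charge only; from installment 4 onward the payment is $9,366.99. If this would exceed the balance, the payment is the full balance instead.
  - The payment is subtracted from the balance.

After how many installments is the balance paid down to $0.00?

Installment 1: opening $40,722.94; interest $82.00 → $40,804.94; payment $82.00; balance $40,722.94
Installment 2: opening $40,722.94; interest $82.00 → $40,804.94; payment $82.00; balance $40,722.94
Installment 3: opening $40,722.94; interest $82.00 → $40,804.94; payment $82.00; balance $40,722.94
Installment 4: opening $40,722.94; interest $82.00 → $40,804.94; payment $9,366.99; balance $31,437.95
Installment 5: opening $31,437.95; interest $82.00 → $31,519.95; payment $9,366.99; balance $22,152.96
Installment 6: opening $22,152.96; interest $82.00 → $22,234.96; payment $9,366.99; balance $12,867.97
Installment 7: opening $12,867.97; interest $82.00 → $12,949.97; payment $9,366.99; balance $3,582.98
Installment 8: opening $3,582.98; interest $82.00 → $3,664.98; payment $3,664.98; balance $0.00
Balance reaches $0.00 in installment 8.

8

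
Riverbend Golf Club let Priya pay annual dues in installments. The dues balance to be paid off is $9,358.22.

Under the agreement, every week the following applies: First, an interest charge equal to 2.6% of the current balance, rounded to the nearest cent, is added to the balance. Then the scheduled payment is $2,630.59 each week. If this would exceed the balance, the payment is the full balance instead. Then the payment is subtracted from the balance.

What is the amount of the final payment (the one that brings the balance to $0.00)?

$2,060.78

# | Opening | Interest | Payment | End bal
1 | $9,358.22 | $243.31 | $2,630.59 | $6,970.94
2 | $6,970.94 | $181.24 | $2,630.59 | $4,521.59
3 | $4,521.59 | $117.56 | $2,630.59 | $2,008.56
4 | $2,008.56 | $52.22 | $2,060.78 | $0.00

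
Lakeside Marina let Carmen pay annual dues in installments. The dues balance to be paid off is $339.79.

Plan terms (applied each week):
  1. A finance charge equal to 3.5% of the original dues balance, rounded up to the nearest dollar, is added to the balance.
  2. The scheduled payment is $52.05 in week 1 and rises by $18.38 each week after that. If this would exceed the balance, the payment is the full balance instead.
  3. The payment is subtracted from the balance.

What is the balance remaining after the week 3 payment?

$164.50

Week 1: opening $339.79; interest $12.00 → $351.79; payment $52.05; balance $299.74
Week 2: opening $299.74; interest $12.00 → $311.74; payment $70.43; balance $241.31
Week 3: opening $241.31; interest $12.00 → $253.31; payment $88.81; balance $164.50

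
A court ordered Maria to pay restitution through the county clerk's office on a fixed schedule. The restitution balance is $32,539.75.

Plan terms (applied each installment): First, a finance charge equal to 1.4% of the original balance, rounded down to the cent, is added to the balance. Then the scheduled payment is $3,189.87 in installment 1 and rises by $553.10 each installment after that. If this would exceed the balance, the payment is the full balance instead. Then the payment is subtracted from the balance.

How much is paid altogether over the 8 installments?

Installment 1: opening $32,539.75; interest $455.55 → $32,995.30; payment $3,189.87; balance $29,805.43
Installment 2: opening $29,805.43; interest $455.55 → $30,260.98; payment $3,742.97; balance $26,518.01
Installment 3: opening $26,518.01; interest $455.55 → $26,973.56; payment $4,296.07; balance $22,677.49
Installment 4: opening $22,677.49; interest $455.55 → $23,133.04; payment $4,849.17; balance $18,283.87
Installment 5: opening $18,283.87; interest $455.55 → $18,739.42; payment $5,402.27; balance $13,337.15
Installment 6: opening $13,337.15; interest $455.55 → $13,792.70; payment $5,955.37; balance $7,837.33
Installment 7: opening $7,837.33; interest $455.55 → $8,292.88; payment $6,508.47; balance $1,784.41
Installment 8: opening $1,784.41; interest $455.55 → $2,239.96; payment $2,239.96; balance $0.00
Total paid: $36,184.15

$36,184.15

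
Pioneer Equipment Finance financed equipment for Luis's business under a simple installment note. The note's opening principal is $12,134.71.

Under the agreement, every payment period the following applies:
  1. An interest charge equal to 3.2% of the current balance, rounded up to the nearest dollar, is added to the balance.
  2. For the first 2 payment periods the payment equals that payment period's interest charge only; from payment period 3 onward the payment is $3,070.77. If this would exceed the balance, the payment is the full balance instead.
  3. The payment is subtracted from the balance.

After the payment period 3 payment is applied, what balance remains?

$9,452.94

Payment period 1: opening $12,134.71; interest $389.00 → $12,523.71; payment $389.00; balance $12,134.71
Payment period 2: opening $12,134.71; interest $389.00 → $12,523.71; payment $389.00; balance $12,134.71
Payment period 3: opening $12,134.71; interest $389.00 → $12,523.71; payment $3,070.77; balance $9,452.94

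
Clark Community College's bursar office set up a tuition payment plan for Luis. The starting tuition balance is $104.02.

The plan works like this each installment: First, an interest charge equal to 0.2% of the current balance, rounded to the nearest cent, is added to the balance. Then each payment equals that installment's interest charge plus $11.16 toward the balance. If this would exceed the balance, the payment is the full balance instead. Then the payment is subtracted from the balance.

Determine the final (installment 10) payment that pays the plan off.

Installment 1: $104.02 +$0.21 interest = $104.23; pay $11.37 → $92.86
Installment 2: $92.86 +$0.19 interest = $93.05; pay $11.35 → $81.70
Installment 3: $81.70 +$0.16 interest = $81.86; pay $11.32 → $70.54
Installment 4: $70.54 +$0.14 interest = $70.68; pay $11.30 → $59.38
Installment 5: $59.38 +$0.12 interest = $59.50; pay $11.28 → $48.22
Installment 6: $48.22 +$0.10 interest = $48.32; pay $11.26 → $37.06
Installment 7: $37.06 +$0.07 interest = $37.13; pay $11.23 → $25.90
Installment 8: $25.90 +$0.05 interest = $25.95; pay $11.21 → $14.74
Installment 9: $14.74 +$0.03 interest = $14.77; pay $11.19 → $3.58
Installment 10: $3.58 +$0.01 interest = $3.59; pay $3.59 → $0.00

$3.59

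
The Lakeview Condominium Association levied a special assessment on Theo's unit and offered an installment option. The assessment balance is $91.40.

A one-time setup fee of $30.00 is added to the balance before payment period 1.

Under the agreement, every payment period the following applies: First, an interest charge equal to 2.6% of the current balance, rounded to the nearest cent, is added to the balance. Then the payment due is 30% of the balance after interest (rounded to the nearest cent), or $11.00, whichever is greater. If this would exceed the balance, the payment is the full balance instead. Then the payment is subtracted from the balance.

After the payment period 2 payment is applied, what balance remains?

$62.62

Payment period 1: $121.40 +$3.16 interest = $124.56; pay $37.37 → $87.19
Payment period 2: $87.19 +$2.27 interest = $89.46; pay $26.84 → $62.62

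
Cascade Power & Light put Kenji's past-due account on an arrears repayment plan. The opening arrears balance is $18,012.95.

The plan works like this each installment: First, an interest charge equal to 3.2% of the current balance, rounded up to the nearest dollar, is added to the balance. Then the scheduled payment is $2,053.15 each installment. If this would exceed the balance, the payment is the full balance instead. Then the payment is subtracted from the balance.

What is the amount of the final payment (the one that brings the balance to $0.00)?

Installment 1: $18,012.95 +$577.00 interest = $18,589.95; pay $2,053.15 → $16,536.80
Installment 2: $16,536.80 +$530.00 interest = $17,066.80; pay $2,053.15 → $15,013.65
Installment 3: $15,013.65 +$481.00 interest = $15,494.65; pay $2,053.15 → $13,441.50
Installment 4: $13,441.50 +$431.00 interest = $13,872.50; pay $2,053.15 → $11,819.35
Installment 5: $11,819.35 +$379.00 interest = $12,198.35; pay $2,053.15 → $10,145.20
Installment 6: $10,145.20 +$325.00 interest = $10,470.20; pay $2,053.15 → $8,417.05
Installment 7: $8,417.05 +$270.00 interest = $8,687.05; pay $2,053.15 → $6,633.90
Installment 8: $6,633.90 +$213.00 interest = $6,846.90; pay $2,053.15 → $4,793.75
Installment 9: $4,793.75 +$154.00 interest = $4,947.75; pay $2,053.15 → $2,894.60
Installment 10: $2,894.60 +$93.00 interest = $2,987.60; pay $2,053.15 → $934.45
Installment 11: $934.45 +$30.00 interest = $964.45; pay $964.45 → $0.00

$964.45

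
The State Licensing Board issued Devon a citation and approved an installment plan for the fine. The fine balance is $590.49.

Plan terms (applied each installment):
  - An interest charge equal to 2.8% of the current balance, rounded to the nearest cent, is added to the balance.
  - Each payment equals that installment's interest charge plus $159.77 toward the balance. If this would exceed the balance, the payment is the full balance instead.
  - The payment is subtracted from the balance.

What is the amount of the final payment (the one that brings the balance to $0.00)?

Installment 1: $590.49 +$16.53 interest = $607.02; pay $176.30 → $430.72
Installment 2: $430.72 +$12.06 interest = $442.78; pay $171.83 → $270.95
Installment 3: $270.95 +$7.59 interest = $278.54; pay $167.36 → $111.18
Installment 4: $111.18 +$3.11 interest = $114.29; pay $114.29 → $0.00

$114.29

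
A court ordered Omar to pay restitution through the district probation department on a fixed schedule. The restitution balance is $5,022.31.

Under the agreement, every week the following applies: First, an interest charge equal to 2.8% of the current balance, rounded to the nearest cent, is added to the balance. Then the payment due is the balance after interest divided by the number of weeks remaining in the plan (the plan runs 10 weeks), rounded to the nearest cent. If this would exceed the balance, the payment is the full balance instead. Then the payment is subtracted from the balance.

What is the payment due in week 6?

$592.74

# | Opening | Interest | Payment | End bal
1 | $5,022.31 | $140.62 | $516.29 | $4,646.64
2 | $4,646.64 | $130.11 | $530.75 | $4,246.00
3 | $4,246.00 | $118.89 | $545.61 | $3,819.28
4 | $3,819.28 | $106.94 | $560.89 | $3,365.33
5 | $3,365.33 | $94.23 | $576.59 | $2,882.97
6 | $2,882.97 | $80.72 | $592.74 | $2,370.95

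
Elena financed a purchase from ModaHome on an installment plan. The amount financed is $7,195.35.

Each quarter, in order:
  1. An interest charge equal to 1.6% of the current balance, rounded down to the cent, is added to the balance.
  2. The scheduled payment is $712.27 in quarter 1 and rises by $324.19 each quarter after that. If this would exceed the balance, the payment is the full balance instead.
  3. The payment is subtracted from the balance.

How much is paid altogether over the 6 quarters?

$7,634.67

Quarter 1: opening $7,195.35; interest $115.12 → $7,310.47; payment $712.27; balance $6,598.20
Quarter 2: opening $6,598.20; interest $105.57 → $6,703.77; payment $1,036.46; balance $5,667.31
Quarter 3: opening $5,667.31; interest $90.67 → $5,757.98; payment $1,360.65; balance $4,397.33
Quarter 4: opening $4,397.33; interest $70.35 → $4,467.68; payment $1,684.84; balance $2,782.84
Quarter 5: opening $2,782.84; interest $44.52 → $2,827.36; payment $2,009.03; balance $818.33
Quarter 6: opening $818.33; interest $13.09 → $831.42; payment $831.42; balance $0.00
Total paid: $7,634.67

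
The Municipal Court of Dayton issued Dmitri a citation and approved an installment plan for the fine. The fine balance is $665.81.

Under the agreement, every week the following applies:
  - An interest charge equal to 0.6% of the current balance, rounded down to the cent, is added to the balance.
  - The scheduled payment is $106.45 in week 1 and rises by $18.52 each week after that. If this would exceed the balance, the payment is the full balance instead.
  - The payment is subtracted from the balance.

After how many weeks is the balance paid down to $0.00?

5

Week 1: $665.81 +$3.99 interest = $669.80; pay $106.45 → $563.35
Week 2: $563.35 +$3.38 interest = $566.73; pay $124.97 → $441.76
Week 3: $441.76 +$2.65 interest = $444.41; pay $143.49 → $300.92
Week 4: $300.92 +$1.80 interest = $302.72; pay $162.01 → $140.71
Week 5: $140.71 +$0.84 interest = $141.55; pay $141.55 → $0.00
Balance reaches $0.00 in week 5.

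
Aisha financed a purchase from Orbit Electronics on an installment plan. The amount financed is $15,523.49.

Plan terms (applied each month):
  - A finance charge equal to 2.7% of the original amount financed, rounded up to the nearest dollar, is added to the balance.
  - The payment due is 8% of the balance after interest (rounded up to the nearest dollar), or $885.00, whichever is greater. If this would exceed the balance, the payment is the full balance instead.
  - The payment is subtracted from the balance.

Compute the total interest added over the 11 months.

Month 1: $15,523.49 +$420.00 interest = $15,943.49; pay $1,276.00 → $14,667.49
Month 2: $14,667.49 +$420.00 interest = $15,087.49; pay $1,207.00 → $13,880.49
Month 3: $13,880.49 +$420.00 interest = $14,300.49; pay $1,145.00 → $13,155.49
Month 4: $13,155.49 +$420.00 interest = $13,575.49; pay $1,087.00 → $12,488.49
Month 5: $12,488.49 +$420.00 interest = $12,908.49; pay $1,033.00 → $11,875.49
Month 6: $11,875.49 +$420.00 interest = $12,295.49; pay $984.00 → $11,311.49
Month 7: $11,311.49 +$420.00 interest = $11,731.49; pay $939.00 → $10,792.49
Month 8: $10,792.49 +$420.00 interest = $11,212.49; pay $897.00 → $10,315.49
Month 9: $10,315.49 +$420.00 interest = $10,735.49; pay $885.00 → $9,850.49
Month 10: $9,850.49 +$420.00 interest = $10,270.49; pay $885.00 → $9,385.49
Month 11: $9,385.49 +$420.00 interest = $9,805.49; pay $885.00 → $8,920.49
Total interest: $420.00 + $420.00 + $420.00 + $420.00 + $420.00 + $420.00 + $420.00 + $420.00 + $420.00 + $420.00 + $420.00 = $4,620.00

$4,620.00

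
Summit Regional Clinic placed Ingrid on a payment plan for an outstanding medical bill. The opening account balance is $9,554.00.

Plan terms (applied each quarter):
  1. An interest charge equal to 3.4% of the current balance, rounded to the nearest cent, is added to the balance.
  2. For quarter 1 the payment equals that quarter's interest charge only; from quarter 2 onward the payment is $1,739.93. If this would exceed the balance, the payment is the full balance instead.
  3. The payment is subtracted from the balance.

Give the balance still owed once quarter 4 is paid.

$5,162.74

# | Opening | Interest | Payment | End bal
1 | $9,554.00 | $324.84 | $324.84 | $9,554.00
2 | $9,554.00 | $324.84 | $1,739.93 | $8,138.91
3 | $8,138.91 | $276.72 | $1,739.93 | $6,675.70
4 | $6,675.70 | $226.97 | $1,739.93 | $5,162.74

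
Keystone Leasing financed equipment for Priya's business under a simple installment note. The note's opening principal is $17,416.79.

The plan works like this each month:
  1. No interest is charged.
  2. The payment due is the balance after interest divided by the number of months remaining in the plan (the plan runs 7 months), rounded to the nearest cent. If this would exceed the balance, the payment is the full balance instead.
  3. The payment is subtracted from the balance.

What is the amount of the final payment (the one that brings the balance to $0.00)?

# | Opening | Payment | End bal
1 | $17,416.79 | $2,488.11 | $14,928.68
2 | $14,928.68 | $2,488.11 | $12,440.57
3 | $12,440.57 | $2,488.11 | $9,952.46
4 | $9,952.46 | $2,488.12 | $7,464.34
5 | $7,464.34 | $2,488.11 | $4,976.23
6 | $4,976.23 | $2,488.12 | $2,488.11
7 | $2,488.11 | $2,488.11 | $0.00

$2,488.11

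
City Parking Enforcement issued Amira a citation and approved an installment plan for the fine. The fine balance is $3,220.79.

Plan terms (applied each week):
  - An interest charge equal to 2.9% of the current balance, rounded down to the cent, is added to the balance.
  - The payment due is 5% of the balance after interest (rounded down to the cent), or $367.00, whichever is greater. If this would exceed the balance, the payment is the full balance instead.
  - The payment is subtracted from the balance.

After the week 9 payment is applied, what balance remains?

$452.53

Week 1: $3,220.79 +$93.40 interest = $3,314.19; pay $367.00 → $2,947.19
Week 2: $2,947.19 +$85.46 interest = $3,032.65; pay $367.00 → $2,665.65
Week 3: $2,665.65 +$77.30 interest = $2,742.95; pay $367.00 → $2,375.95
Week 4: $2,375.95 +$68.90 interest = $2,444.85; pay $367.00 → $2,077.85
Week 5: $2,077.85 +$60.25 interest = $2,138.10; pay $367.00 → $1,771.10
Week 6: $1,771.10 +$51.36 interest = $1,822.46; pay $367.00 → $1,455.46
Week 7: $1,455.46 +$42.20 interest = $1,497.66; pay $367.00 → $1,130.66
Week 8: $1,130.66 +$32.78 interest = $1,163.44; pay $367.00 → $796.44
Week 9: $796.44 +$23.09 interest = $819.53; pay $367.00 → $452.53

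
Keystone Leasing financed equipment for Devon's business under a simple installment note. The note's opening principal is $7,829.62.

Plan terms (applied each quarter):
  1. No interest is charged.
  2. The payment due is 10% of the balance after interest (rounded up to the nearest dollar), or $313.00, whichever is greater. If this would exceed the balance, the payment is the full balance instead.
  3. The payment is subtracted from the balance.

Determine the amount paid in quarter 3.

# | Opening | Payment | End bal
1 | $7,829.62 | $783.00 | $7,046.62
2 | $7,046.62 | $705.00 | $6,341.62
3 | $6,341.62 | $635.00 | $5,706.62

$635.00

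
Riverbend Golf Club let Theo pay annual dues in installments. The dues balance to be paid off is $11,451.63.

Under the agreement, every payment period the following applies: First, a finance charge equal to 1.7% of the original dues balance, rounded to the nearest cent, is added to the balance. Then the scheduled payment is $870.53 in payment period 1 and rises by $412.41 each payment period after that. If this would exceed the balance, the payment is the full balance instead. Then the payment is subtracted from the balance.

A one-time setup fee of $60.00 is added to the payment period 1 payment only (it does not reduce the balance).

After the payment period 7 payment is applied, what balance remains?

Payment period 1: opening $11,451.63; interest $194.68 → $11,646.31; payment $870.53 (+ $60.00 fee); balance $10,775.78
Payment period 2: opening $10,775.78; interest $194.68 → $10,970.46; payment $1,282.94; balance $9,687.52
Payment period 3: opening $9,687.52; interest $194.68 → $9,882.20; payment $1,695.35; balance $8,186.85
Payment period 4: opening $8,186.85; interest $194.68 → $8,381.53; payment $2,107.76; balance $6,273.77
Payment period 5: opening $6,273.77; interest $194.68 → $6,468.45; payment $2,520.17; balance $3,948.28
Payment period 6: opening $3,948.28; interest $194.68 → $4,142.96; payment $2,932.58; balance $1,210.38
Payment period 7: opening $1,210.38; interest $194.68 → $1,405.06; payment $1,405.06; balance $0.00

$0.00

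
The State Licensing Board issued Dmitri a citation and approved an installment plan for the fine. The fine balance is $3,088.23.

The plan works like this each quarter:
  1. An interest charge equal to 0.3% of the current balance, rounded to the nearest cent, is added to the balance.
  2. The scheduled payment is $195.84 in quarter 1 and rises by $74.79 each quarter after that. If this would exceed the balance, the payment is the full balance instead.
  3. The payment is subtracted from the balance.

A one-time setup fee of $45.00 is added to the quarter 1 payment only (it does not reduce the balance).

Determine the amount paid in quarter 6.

# | Opening | Interest | Payment | Fee | End bal
1 | $3,088.23 | $9.26 | $195.84 | $45.00 | $2,901.65
2 | $2,901.65 | $8.70 | $270.63 | — | $2,639.72
3 | $2,639.72 | $7.92 | $345.42 | — | $2,302.22
4 | $2,302.22 | $6.91 | $420.21 | — | $1,888.92
5 | $1,888.92 | $5.67 | $495.00 | — | $1,399.59
6 | $1,399.59 | $4.20 | $569.79 | — | $834.00

$569.79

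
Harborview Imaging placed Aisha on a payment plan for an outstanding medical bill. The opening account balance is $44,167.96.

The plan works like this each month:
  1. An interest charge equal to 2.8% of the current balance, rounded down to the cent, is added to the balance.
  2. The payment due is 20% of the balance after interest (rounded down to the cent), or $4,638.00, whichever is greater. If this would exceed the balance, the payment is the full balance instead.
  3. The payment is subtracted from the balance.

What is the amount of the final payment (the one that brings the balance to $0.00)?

Month 1: $44,167.96 +$1,236.70 interest = $45,404.66; pay $9,080.93 → $36,323.73
Month 2: $36,323.73 +$1,017.06 interest = $37,340.79; pay $7,468.15 → $29,872.64
Month 3: $29,872.64 +$836.43 interest = $30,709.07; pay $6,141.81 → $24,567.26
Month 4: $24,567.26 +$687.88 interest = $25,255.14; pay $5,051.02 → $20,204.12
Month 5: $20,204.12 +$565.71 interest = $20,769.83; pay $4,638.00 → $16,131.83
Month 6: $16,131.83 +$451.69 interest = $16,583.52; pay $4,638.00 → $11,945.52
Month 7: $11,945.52 +$334.47 interest = $12,279.99; pay $4,638.00 → $7,641.99
Month 8: $7,641.99 +$213.97 interest = $7,855.96; pay $4,638.00 → $3,217.96
Month 9: $3,217.96 +$90.10 interest = $3,308.06; pay $3,308.06 → $0.00

$3,308.06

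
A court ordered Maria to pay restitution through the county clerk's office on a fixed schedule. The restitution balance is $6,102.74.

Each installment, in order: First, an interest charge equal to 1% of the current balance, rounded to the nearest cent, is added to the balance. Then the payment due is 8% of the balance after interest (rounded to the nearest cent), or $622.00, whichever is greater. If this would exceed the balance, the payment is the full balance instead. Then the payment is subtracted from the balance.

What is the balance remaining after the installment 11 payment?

$0.00

Installment 1: opening $6,102.74; interest $61.03 → $6,163.77; payment $622.00; balance $5,541.77
Installment 2: opening $5,541.77; interest $55.42 → $5,597.19; payment $622.00; balance $4,975.19
Installment 3: opening $4,975.19; interest $49.75 → $5,024.94; payment $622.00; balance $4,402.94
Installment 4: opening $4,402.94; interest $44.03 → $4,446.97; payment $622.00; balance $3,824.97
Installment 5: opening $3,824.97; interest $38.25 → $3,863.22; payment $622.00; balance $3,241.22
Installment 6: opening $3,241.22; interest $32.41 → $3,273.63; payment $622.00; balance $2,651.63
Installment 7: opening $2,651.63; interest $26.52 → $2,678.15; payment $622.00; balance $2,056.15
Installment 8: opening $2,056.15; interest $20.56 → $2,076.71; payment $622.00; balance $1,454.71
Installment 9: opening $1,454.71; interest $14.55 → $1,469.26; payment $622.00; balance $847.26
Installment 10: opening $847.26; interest $8.47 → $855.73; payment $622.00; balance $233.73
Installment 11: opening $233.73; interest $2.34 → $236.07; payment $236.07; balance $0.00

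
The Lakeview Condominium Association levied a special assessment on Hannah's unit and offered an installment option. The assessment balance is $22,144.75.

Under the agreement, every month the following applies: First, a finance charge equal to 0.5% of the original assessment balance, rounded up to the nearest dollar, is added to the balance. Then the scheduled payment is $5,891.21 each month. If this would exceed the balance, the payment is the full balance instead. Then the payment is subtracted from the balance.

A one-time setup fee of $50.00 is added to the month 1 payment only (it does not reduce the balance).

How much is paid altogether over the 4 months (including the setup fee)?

$22,638.75

Month 1: opening $22,144.75; interest $111.00 → $22,255.75; payment $5,891.21 (+ $50.00 fee); balance $16,364.54
Month 2: opening $16,364.54; interest $111.00 → $16,475.54; payment $5,891.21; balance $10,584.33
Month 3: opening $10,584.33; interest $111.00 → $10,695.33; payment $5,891.21; balance $4,804.12
Month 4: opening $4,804.12; interest $111.00 → $4,915.12; payment $4,915.12; balance $0.00
Total paid: $22,638.75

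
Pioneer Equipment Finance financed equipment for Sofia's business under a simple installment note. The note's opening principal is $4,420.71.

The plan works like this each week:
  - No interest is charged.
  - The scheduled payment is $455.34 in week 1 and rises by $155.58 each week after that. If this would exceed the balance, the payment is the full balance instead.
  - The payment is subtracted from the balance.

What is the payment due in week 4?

Week 1: opening $4,420.71; payment $455.34; balance $3,965.37
Week 2: opening $3,965.37; payment $610.92; balance $3,354.45
Week 3: opening $3,354.45; payment $766.50; balance $2,587.95
Week 4: opening $2,587.95; payment $922.08; balance $1,665.87

$922.08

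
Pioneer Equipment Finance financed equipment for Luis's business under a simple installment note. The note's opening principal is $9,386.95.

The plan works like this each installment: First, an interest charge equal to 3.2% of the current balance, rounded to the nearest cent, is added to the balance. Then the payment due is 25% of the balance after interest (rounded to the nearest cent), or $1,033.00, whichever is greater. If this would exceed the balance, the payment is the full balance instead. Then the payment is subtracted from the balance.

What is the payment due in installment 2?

$1,874.50

# | Opening | Interest | Payment | End bal
1 | $9,386.95 | $300.38 | $2,421.83 | $7,265.50
2 | $7,265.50 | $232.50 | $1,874.50 | $5,623.50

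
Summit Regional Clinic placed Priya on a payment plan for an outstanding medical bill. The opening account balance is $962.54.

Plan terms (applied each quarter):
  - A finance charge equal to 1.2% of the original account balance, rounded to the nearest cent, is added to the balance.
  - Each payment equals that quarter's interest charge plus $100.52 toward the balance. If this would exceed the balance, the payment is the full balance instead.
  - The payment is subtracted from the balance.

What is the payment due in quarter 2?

$112.07

Quarter 1: opening $962.54; interest $11.55 → $974.09; payment $112.07; balance $862.02
Quarter 2: opening $862.02; interest $11.55 → $873.57; payment $112.07; balance $761.50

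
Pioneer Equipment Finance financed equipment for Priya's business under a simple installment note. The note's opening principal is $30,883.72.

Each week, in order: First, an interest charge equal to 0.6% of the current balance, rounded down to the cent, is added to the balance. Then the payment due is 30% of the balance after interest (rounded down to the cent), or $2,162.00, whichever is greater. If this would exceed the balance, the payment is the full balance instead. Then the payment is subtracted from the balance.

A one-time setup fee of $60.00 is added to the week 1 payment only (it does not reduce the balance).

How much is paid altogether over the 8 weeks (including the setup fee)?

$31,519.48

Week 1: $30,883.72 +$185.30 interest = $31,069.02; pay $9,320.70 (+ $60.00 fee) → $21,748.32
Week 2: $21,748.32 +$130.48 interest = $21,878.80; pay $6,563.64 → $15,315.16
Week 3: $15,315.16 +$91.89 interest = $15,407.05; pay $4,622.11 → $10,784.94
Week 4: $10,784.94 +$64.70 interest = $10,849.64; pay $3,254.89 → $7,594.75
Week 5: $7,594.75 +$45.56 interest = $7,640.31; pay $2,292.09 → $5,348.22
Week 6: $5,348.22 +$32.08 interest = $5,380.30; pay $2,162.00 → $3,218.30
Week 7: $3,218.30 +$19.30 interest = $3,237.60; pay $2,162.00 → $1,075.60
Week 8: $1,075.60 +$6.45 interest = $1,082.05; pay $1,082.05 → $0.00
Total paid: $31,519.48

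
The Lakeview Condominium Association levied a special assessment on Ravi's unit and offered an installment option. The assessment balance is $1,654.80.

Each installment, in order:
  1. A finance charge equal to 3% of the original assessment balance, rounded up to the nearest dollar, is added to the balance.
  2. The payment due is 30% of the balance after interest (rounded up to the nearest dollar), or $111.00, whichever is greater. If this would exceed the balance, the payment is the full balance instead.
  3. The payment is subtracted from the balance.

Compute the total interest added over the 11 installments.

# | Opening | Interest | Payment | End bal
1 | $1,654.80 | $50.00 | $512.00 | $1,192.80
2 | $1,192.80 | $50.00 | $373.00 | $869.80
3 | $869.80 | $50.00 | $276.00 | $643.80
4 | $643.80 | $50.00 | $209.00 | $484.80
5 | $484.80 | $50.00 | $161.00 | $373.80
6 | $373.80 | $50.00 | $128.00 | $295.80
7 | $295.80 | $50.00 | $111.00 | $234.80
8 | $234.80 | $50.00 | $111.00 | $173.80
9 | $173.80 | $50.00 | $111.00 | $112.80
10 | $112.80 | $50.00 | $111.00 | $51.80
11 | $51.80 | $50.00 | $101.80 | $0.00
Total interest: $50.00 + $50.00 + $50.00 + $50.00 + $50.00 + $50.00 + $50.00 + $50.00 + $50.00 + $50.00 + $50.00 = $550.00

$550.00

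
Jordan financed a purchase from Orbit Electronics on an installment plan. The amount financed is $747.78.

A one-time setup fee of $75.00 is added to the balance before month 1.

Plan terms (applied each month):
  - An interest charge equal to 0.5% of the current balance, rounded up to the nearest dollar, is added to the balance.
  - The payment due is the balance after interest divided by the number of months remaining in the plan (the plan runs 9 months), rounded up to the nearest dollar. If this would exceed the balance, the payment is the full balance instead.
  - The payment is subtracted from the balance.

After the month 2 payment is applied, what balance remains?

$646.78

Month 1: $822.78 +$5.00 interest = $827.78; pay $92.00 → $735.78
Month 2: $735.78 +$4.00 interest = $739.78; pay $93.00 → $646.78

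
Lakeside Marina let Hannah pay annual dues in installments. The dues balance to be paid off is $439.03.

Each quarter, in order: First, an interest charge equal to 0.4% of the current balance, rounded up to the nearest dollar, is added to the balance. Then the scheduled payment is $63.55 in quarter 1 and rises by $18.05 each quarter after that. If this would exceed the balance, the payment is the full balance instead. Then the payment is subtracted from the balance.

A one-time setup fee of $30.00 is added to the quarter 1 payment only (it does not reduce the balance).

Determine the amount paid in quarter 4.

Quarter 1: opening $439.03; interest $2.00 → $441.03; payment $63.55 (+ $30.00 fee); balance $377.48
Quarter 2: opening $377.48; interest $2.00 → $379.48; payment $81.60; balance $297.88
Quarter 3: opening $297.88; interest $2.00 → $299.88; payment $99.65; balance $200.23
Quarter 4: opening $200.23; interest $1.00 → $201.23; payment $117.70; balance $83.53

$117.70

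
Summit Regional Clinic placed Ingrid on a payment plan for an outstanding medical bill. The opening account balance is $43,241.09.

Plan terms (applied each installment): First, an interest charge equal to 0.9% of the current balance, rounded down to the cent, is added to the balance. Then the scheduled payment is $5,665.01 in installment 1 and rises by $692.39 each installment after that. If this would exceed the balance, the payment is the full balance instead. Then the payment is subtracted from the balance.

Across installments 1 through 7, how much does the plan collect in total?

Installment 1: opening $43,241.09; interest $389.16 → $43,630.25; payment $5,665.01; balance $37,965.24
Installment 2: opening $37,965.24; interest $341.68 → $38,306.92; payment $6,357.40; balance $31,949.52
Installment 3: opening $31,949.52; interest $287.54 → $32,237.06; payment $7,049.79; balance $25,187.27
Installment 4: opening $25,187.27; interest $226.68 → $25,413.95; payment $7,742.18; balance $17,671.77
Installment 5: opening $17,671.77; interest $159.04 → $17,830.81; payment $8,434.57; balance $9,396.24
Installment 6: opening $9,396.24; interest $84.56 → $9,480.80; payment $9,126.96; balance $353.84
Installment 7: opening $353.84; interest $3.18 → $357.02; payment $357.02; balance $0.00
Total paid: $44,732.93

$44,732.93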